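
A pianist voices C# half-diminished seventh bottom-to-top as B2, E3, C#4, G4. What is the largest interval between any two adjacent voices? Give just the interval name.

major sixth

Adjacent intervals: B2→E3 = perfect fourth; E3→C#4 = major sixth; C#4→G4 = diminished fifth.
The largest is E3 to C#4, a major sixth (9 semitones).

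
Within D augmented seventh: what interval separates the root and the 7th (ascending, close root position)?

minor seventh

The chord tones of D7#5 (D augmented seventh) are D, F#, A#, C.
The root is D and the 7th is C.
D up to C is 10 semitones, a half step narrower than a major seventh, so the interval is minor.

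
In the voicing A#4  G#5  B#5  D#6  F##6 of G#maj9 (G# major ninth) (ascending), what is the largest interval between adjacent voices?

Adjacent intervals: A#4→G#5 = minor seventh; G#5→B#5 = major third; B#5→D#6 = minor third; D#6→F##6 = major third.
The largest is A#4 to G#5, a minor seventh (10 semitones).

m7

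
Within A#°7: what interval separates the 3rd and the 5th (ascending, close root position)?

minor third

A#dim7: A#–C#–E–G.
That puts C# below E.
C# up to E is 3 semitones, a half step narrower than a major third, so the interval is minor.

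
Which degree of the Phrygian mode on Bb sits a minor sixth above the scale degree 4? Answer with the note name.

The scale is Bb Cb Db Eb F Gb Ab.
The scale degree 4 is Eb; a minor sixth above that is Cb — scale degree 2.

Cb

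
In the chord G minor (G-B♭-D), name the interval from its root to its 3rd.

minor 3rd

The root is G and the 3rd is B♭.
G up to B♭ is 3 semitones, a half step narrower than a major third, so the interval is minor.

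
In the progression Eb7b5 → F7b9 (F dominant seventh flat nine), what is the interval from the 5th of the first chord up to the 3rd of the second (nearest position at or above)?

augmented seventh

The 5th of Eb7b5 is Bbb; the 3rd of F7b9 (F dominant seventh flat nine) is A.
7 letter names make it a seventh; at 12 semitones (a half step wider than major) the quality is augmented.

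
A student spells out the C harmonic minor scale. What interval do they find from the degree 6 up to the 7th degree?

augmented second

C harmonic minor: C D Eb F G Ab B.
Degree 6 = Ab; 7th degree = B.
2 letter names make it a second; at 3 semitones (a half step wider than major) the quality is augmented.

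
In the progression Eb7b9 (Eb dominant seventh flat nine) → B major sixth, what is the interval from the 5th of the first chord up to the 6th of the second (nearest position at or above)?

augmented sixth

The 5th of Eb7b9 (Eb dominant seventh flat nine) is Bb; the 6th of B major sixth is G#.
6 letter names make it a sixth; at 10 semitones (a half step wider than major) the quality is augmented.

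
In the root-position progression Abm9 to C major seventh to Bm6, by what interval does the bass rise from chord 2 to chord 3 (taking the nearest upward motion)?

The roots are C and B.
From C to B is 11 semitones, exactly the major seventh.

major seventh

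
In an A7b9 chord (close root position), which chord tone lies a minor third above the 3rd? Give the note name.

E

The chord tones of A7b9 (A dominant seventh flat nine) are A, C#, E, G, Bb.
The 3rd is C#. A minor third above C# is E.
E is the chord's 5th.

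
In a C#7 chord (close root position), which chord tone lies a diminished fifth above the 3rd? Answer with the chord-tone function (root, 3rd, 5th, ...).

7th

Spelling the chord: C#, E#, G#, B.
The 3rd is E#. A diminished fifth above E# is B.
B is the chord's 7th.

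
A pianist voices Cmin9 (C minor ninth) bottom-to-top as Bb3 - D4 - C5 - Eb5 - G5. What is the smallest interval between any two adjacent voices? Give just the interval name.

m3

Adjacent intervals: Bb3→D4 = major third; D4→C5 = minor seventh; C5→Eb5 = minor third; Eb5→G5 = major third.
The smallest is C5 to Eb5, a minor third (3 semitones).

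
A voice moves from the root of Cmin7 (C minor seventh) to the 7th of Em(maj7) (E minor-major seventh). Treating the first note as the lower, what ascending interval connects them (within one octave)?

A2

The root of Cmin7 (C minor seventh) is C; the 7th of Em(maj7) (E minor-major seventh) is D#.
2 letter names make it a second; at 3 semitones (a half step wider than major) the quality is augmented.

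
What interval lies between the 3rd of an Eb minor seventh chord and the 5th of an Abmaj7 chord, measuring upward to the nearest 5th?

M6

The 3rd of Eb minor seventh is Gb; the 5th of Abmaj7 is Eb.
From Gb to Eb is 9 semitones, exactly the major sixth.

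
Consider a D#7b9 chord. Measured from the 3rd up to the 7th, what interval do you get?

diminished fifth

The chord tones of D#7b9 are D#–F##–A#–C#–E.
The 3rd is F## and the 7th is C#.
5 letter names make it a fifth; at 6 semitones (a half step narrower than perfect) the quality is diminished.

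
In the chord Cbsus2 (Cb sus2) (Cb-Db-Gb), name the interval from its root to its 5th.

perfect fifth

Root = Cb; 5th = Gb.
From Cb to Gb is 7 semitones, exactly the perfect fifth.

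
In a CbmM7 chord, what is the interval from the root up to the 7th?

Spelling the chord: Cb, Ebb, Gb, Bb.
So we need the interval from Cb up to Bb.
From Cb to Bb is 11 semitones, exactly the major seventh.

major 7th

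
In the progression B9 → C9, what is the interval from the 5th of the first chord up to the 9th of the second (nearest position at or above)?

minor 6th

The 5th of B9 is F#; the 9th of C9 is D.
F# up to D is 8 semitones, a half step narrower than a major sixth, so the interval is minor.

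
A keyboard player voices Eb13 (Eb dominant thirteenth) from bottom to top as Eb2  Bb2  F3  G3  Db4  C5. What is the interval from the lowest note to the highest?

major 20th

The outer voices are Eb2 and C5.
From Eb to C is 33 semitones, exactly the major 20th.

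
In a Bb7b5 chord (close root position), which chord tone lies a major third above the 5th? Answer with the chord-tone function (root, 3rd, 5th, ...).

7th

Spelling the chord: Bb-D-Fb-Ab.
The 5th is Fb. A major third above Fb is Ab.
Ab is the chord's 7th.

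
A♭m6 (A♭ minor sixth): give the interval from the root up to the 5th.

perfect 5th

Spelling the chord: A♭–C♭–E♭–F.
That puts A♭ below E♭.
Counting 5 letters and 7 half steps from A♭ gives a perfect fifth.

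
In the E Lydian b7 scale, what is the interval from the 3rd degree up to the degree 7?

The scale runs E F# G# A# B C# D.
That puts G# below D.
G# up to D is 6 semitones, a half step narrower than a perfect fifth, so the interval is diminished.

diminished 5th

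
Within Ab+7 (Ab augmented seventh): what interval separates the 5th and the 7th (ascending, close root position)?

diminished third

Ab augmented seventh: Ab, C, E, Gb.
5th = E; 7th = Gb.
3 letter names make it a third; at 2 semitones (a whole step narrower than major) the quality is diminished.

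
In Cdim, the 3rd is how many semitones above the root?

Spelling the chord: C, Eb, Gb.
C to Eb is a minor third: 3 semitones.

3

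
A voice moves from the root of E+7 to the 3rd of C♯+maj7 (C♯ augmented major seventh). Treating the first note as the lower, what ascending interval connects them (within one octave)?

The root of E+7 is E; the 3rd of C♯+maj7 (C♯ augmented major seventh) is E♯.
1 letter names make it a unison; at 1 semitone (a half step wider than perfect) the quality is augmented.

augmented 1st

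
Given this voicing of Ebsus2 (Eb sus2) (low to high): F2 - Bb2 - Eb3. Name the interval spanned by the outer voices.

The outer voices are F2 and Eb3.
7 letter names make it a seventh; at 10 semitones (a half step narrower than major) the quality is minor.

minor 7th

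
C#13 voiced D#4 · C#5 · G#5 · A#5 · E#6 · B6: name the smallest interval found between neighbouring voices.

Adjacent intervals: D#4→C#5 = minor seventh; C#5→G#5 = perfect fifth; G#5→A#5 = major second; A#5→E#6 = perfect fifth; E#6→B6 = diminished fifth.
The smallest is G#5 to A#5, a major second (2 semitones).

M2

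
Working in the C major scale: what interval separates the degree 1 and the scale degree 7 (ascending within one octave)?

major 7th

Spelling the C major scale: C D E F G A B.
That puts C below B.
From C to B is 11 semitones, exactly the major seventh.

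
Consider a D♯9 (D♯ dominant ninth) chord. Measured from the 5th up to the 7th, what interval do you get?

m3

Spelling the chord: D♯ F𝄪 A♯ C♯ E♯.
5th = A♯; 7th = C♯.
3 letter names make it a third; at 3 semitones (a half step narrower than major) the quality is minor.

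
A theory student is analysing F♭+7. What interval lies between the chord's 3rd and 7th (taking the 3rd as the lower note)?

diminished 5th

F♭7#5 (F♭ augmented seventh) is spelled F♭ A♭ C E𝄫.
That puts A♭ below E𝄫.
5 letter names make it a fifth; at 6 semitones (a half step narrower than perfect) the quality is diminished.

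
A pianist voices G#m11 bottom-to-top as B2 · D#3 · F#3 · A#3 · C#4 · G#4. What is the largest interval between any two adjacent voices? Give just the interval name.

perfect fifth

Adjacent intervals: B2→D#3 = major third; D#3→F#3 = minor third; F#3→A#3 = major third; A#3→C#4 = minor third; C#4→G#4 = perfect fifth.
The largest is C#4 to G#4, a perfect fifth (7 semitones).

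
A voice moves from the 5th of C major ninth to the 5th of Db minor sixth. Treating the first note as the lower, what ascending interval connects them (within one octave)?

C major ninth has G as its 5th, and Db minor sixth has Ab as its 5th.
2 letter names make it a second; at 1 semitone (a half step narrower than major) the quality is minor.

minor second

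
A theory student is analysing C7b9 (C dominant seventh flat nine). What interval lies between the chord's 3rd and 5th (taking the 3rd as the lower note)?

minor third

C dominant seventh flat nine is spelled C–E–G–Bb–Db.
That puts E below G.
E up to G is 3 semitones, a half step narrower than a major third, so the interval is minor.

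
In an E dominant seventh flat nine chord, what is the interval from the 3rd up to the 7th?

d5

The chord tones of E7b9 are E-G#-B-D-F.
So we need the interval from G# up to D.
From G# to D: 6 semitones over a fifth = diminished.
This 3–7 tritone is the characteristic tension at the heart of the dominant sound.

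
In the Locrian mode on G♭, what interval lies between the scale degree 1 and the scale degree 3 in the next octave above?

The scale runs G♭ A𝄫 B𝄫 C♭ D𝄫 E𝄫 F♭.
So we need the interval from G♭ up to B𝄫.
From G♭ to B𝄫: 15 semitones over a tenth = minor.

minor 10th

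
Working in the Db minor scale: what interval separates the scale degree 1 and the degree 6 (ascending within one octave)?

minor 6th

Spelling the Db minor scale: Db Eb Fb Gb Ab Bbb Cb.
Scale degree 1 = Db; degree 6 = Bbb.
Db up to Bbb is 8 semitones, a half step narrower than a major sixth, so the interval is minor.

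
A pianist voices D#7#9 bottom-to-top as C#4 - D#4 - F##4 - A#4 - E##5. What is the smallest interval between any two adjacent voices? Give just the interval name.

major 2nd

Adjacent intervals: C#4→D#4 = major second; D#4→F##4 = major third; F##4→A#4 = minor third; A#4→E##5 = augmented fifth.
The smallest is C#4 to D#4, a major second (2 semitones).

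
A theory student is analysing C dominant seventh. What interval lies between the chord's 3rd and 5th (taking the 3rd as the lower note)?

Spelling the chord: C-E-G-Bb.
3rd = E; 5th = G.
3 letter names make it a third; at 3 semitones (a half step narrower than major) the quality is minor.

minor third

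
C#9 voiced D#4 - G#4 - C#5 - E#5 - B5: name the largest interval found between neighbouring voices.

Adjacent intervals: D#4→G#4 = perfect fourth; G#4→C#5 = perfect fourth; C#5→E#5 = major third; E#5→B5 = diminished fifth.
The largest is E#5 to B5, a diminished fifth (6 semitones).

diminished fifth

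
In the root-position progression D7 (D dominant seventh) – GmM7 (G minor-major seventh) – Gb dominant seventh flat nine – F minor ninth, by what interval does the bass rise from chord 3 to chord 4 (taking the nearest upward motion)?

major seventh

The roots are Gb and F.
Gb up to F spans 7 letter names and 11 semitones — a major seventh.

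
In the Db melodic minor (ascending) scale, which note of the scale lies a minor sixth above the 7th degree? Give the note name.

Ab

The scale is Db Eb Fb Gb Ab Bb C.
The 7th degree is C; a minor sixth above that is Ab — scale degree 5.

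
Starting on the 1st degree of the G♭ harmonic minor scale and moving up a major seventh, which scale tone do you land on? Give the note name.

F

The scale is G♭ A♭ B𝄫 C♭ D♭ E𝄫 F.
The 1st degree is G♭; a major seventh above that is F — scale degree 7.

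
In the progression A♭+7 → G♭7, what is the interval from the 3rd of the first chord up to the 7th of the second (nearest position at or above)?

A♭+7 has C as its 3rd, and G♭7 has F♭ as its 7th.
From C to F♭: 4 semitones over a fourth = diminished.

diminished fourth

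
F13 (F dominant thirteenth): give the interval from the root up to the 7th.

minor seventh

F13 (F dominant thirteenth) is spelled F, A, C, E♭, G, D.
So we need the interval from F up to E♭.
7 letter names make it a seventh; at 10 semitones (a half step narrower than major) the quality is minor.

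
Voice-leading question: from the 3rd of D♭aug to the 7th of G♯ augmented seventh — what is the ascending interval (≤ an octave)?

augmented 1st

D♭aug has F as its 3rd, and G♯ augmented seventh has F♯ as its 7th.
From F to F♯: 1 semitone over a unison = augmented.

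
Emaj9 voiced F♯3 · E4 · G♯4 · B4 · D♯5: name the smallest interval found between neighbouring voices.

Adjacent intervals: F♯3→E4 = minor seventh; E4→G♯4 = major third; G♯4→B4 = minor third; B4→D♯5 = major third.
The smallest is G♯4 to B4, a minor third (3 semitones).

minor third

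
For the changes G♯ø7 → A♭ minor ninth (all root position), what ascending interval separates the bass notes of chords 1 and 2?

diminished second

The roots are G♯ and A♭.
2 letter names make it a second; at 0 semitones (a whole step narrower than major) the quality is diminished.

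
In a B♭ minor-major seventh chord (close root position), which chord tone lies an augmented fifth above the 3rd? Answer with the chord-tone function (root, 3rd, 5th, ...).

B♭ minor-major seventh: B♭ D♭ F A.
The 3rd is D♭. An augmented fifth above D♭ is A.
A is the chord's 7th.

7th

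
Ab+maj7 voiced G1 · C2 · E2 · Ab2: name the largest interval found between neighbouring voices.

Adjacent intervals: G1→C2 = perfect fourth; C2→E2 = major third; E2→Ab2 = diminished fourth.
The largest is G1 to C2, a perfect fourth (5 semitones).

perfect fourth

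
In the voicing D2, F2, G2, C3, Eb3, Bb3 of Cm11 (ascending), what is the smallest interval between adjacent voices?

Adjacent intervals: D2→F2 = minor third; F2→G2 = major second; G2→C3 = perfect fourth; C3→Eb3 = minor third; Eb3→Bb3 = perfect fifth.
The smallest is F2 to G2, a major second (2 semitones).

M2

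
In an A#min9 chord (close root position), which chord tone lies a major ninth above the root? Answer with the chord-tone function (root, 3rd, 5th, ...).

9th

A#min9 is spelled A#–C#–E#–G#–B#.
The root is A#. A major ninth above A# is B#.
B# is the chord's 9th.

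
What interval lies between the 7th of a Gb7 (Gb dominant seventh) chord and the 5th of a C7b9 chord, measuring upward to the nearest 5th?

augmented second

The 7th of Gb7 (Gb dominant seventh) is Fb; the 5th of C7b9 is G.
2 letter names make it a second; at 3 semitones (a half step wider than major) the quality is augmented.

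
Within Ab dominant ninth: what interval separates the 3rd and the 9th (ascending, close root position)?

Ab9 (Ab dominant ninth): Ab C Eb Gb Bb.
The 3rd is C and the 9th is Bb.
From C to Bb: 10 semitones over a seventh = minor.

minor seventh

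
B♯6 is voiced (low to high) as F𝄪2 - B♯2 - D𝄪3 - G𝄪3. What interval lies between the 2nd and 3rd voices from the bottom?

major third

Those voices are B♯2 and D𝄪3.
B♯ up to D𝄪 spans 3 letter names and 4 semitones — a major third.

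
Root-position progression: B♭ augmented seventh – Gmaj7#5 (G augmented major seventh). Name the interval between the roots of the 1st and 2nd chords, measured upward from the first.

major sixth

The roots are B♭ and G.
B♭ up to G spans 6 letter names and 9 semitones — a major sixth.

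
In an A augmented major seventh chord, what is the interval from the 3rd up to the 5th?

major third

The chord tones of A+maj7 are A-C♯-E♯-G♯.
So we need the interval from C♯ up to E♯.
From C♯ to E♯ is 4 semitones, exactly the major third.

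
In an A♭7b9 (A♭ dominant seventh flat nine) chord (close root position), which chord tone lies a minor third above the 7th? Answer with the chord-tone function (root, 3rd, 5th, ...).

9th

The chord tones of A♭7b9 are A♭-C-E♭-G♭-B𝄫.
The 7th is G♭. A minor third above G♭ is B𝄫.
B𝄫 is the chord's 9th.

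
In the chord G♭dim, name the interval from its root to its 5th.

G♭ diminished: G♭–B𝄫–D𝄫.
So we need the interval from G♭ up to D𝄫.
5 letter names make it a fifth; at 6 semitones (a half step narrower than perfect) the quality is diminished.

diminished fifth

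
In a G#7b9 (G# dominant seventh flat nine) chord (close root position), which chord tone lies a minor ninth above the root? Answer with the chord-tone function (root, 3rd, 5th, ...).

9th

G#7b9 is spelled G#–B#–D#–F#–A.
The root is G#. A minor ninth above G# is A.
A is the chord's 9th.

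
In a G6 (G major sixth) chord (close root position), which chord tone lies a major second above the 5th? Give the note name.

G6: G–B–D–E.
The 5th is D. A major second above D is E.
E is the chord's 6th.

E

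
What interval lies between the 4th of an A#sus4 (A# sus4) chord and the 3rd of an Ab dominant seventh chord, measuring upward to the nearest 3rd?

diminished seventh

The 4th of A#sus4 (A# sus4) is D#; the 3rd of Ab dominant seventh is C.
D# up to C is 9 semitones, a whole step narrower than a major seventh, so the interval is diminished.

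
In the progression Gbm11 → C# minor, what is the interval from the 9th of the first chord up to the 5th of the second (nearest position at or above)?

augmented 7th

The 9th of Gbm11 is Ab; the 5th of C# minor is G#.
From Ab to G#: 12 semitones over a seventh = augmented.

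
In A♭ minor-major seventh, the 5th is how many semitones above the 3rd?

The chord tones of A♭mM7 are A♭–C♭–E♭–G.
C♭ to E♭ is a major third: 4 semitones.

4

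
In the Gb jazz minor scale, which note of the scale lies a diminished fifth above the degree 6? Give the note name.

Bbb

The scale is Gb Ab Bbb Cb Db Eb F.
The degree 6 is Eb; a diminished fifth above that is Bbb — scale degree 3.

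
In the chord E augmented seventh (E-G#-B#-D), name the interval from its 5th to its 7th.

diminished third

5th = B#; 7th = D.
3 letter names make it a third; at 2 semitones (a whole step narrower than major) the quality is diminished.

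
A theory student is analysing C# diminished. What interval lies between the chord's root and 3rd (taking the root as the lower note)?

minor 3rd

The chord tones of C#° (C# diminished) are C#–E–G.
Root = C#; 3rd = E.
C# up to E is 3 semitones, a half step narrower than a major third, so the interval is minor.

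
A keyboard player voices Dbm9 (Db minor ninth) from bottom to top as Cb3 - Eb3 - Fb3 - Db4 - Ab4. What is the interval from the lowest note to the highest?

major thirteenth

The outer voices are Cb3 and Ab4.
Cb up to Ab spans 13 letter names and 21 semitones — a major thirteenth.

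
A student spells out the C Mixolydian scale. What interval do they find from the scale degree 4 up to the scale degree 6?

major 3rd

The scale runs C D E F G A B♭.
The scale degree 4 is F and the 6th degree is A.
From F to A is 4 semitones, exactly the major third.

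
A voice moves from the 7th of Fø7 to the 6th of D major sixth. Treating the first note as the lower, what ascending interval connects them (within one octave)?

augmented fifth

Fø7 has E♭ as its 7th, and D major sixth has B as its 6th.
From E♭ to B: 8 semitones over a fifth = augmented.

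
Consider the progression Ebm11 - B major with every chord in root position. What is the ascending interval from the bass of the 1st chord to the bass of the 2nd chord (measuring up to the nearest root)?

The roots are Eb and B.
Eb up to B is 8 semitones, a half step wider than a perfect fifth, so the interval is augmented.

A5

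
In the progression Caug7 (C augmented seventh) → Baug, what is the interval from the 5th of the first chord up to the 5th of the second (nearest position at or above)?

The 5th of Caug7 (C augmented seventh) is G♯; the 5th of Baug is F𝄪.
Counting 7 letters and 11 half steps from G♯ gives a major seventh.

major seventh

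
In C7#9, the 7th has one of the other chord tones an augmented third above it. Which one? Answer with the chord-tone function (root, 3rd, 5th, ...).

9th

C7#9 is spelled C E G B♭ D♯.
The 7th is B♭. An augmented third above B♭ is D♯.
D♯ is the chord's 9th.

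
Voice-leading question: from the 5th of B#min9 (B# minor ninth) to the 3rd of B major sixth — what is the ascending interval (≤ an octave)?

The 5th of B#min9 (B# minor ninth) is F##; the 3rd of B major sixth is D#.
F## up to D# is 8 semitones, a half step narrower than a major sixth, so the interval is minor.

minor 6th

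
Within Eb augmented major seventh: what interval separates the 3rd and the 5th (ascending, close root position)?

The chord tones of Eb augmented major seventh are Eb G B D.
So we need the interval from G up to B.
G up to B spans 3 letter names and 4 semitones — a major third.

major third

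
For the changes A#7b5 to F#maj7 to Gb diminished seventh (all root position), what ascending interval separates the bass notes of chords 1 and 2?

The roots are A# and F#.
A# up to F# is 8 semitones, a half step narrower than a major sixth, so the interval is minor.

m6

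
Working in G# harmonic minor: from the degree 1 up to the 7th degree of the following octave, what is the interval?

Spelling G# harmonic minor: G# A# B C# D# E F##.
Degree 1 = G#; degree 7 (up an octave) = F##.
From G# to F## is 23 semitones, exactly the major fourteenth.

major fourteenth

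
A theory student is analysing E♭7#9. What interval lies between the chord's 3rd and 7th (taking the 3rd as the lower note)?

diminished fifth

E♭7#9: E♭ G B♭ D♭ F♯.
The 3rd is G and the 7th is D♭.
5 letter names make it a fifth; at 6 semitones (a half step narrower than perfect) the quality is diminished.
That tritone between 3rd and 7th is what gives the dominant seventh its pull toward resolution.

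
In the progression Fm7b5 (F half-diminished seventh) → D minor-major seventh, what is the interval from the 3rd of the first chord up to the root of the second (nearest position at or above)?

augmented fourth

Fm7b5 (F half-diminished seventh) has Ab as its 3rd, and D minor-major seventh has D as its root.
From Ab to D: 6 semitones over a fourth = augmented.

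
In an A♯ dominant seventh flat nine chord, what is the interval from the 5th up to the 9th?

diminished fifth

A♯7b9: A♯, C𝄪, E♯, G♯, B.
That puts E♯ below B.
E♯ up to B is 6 semitones, a half step narrower than a perfect fifth, so the interval is diminished.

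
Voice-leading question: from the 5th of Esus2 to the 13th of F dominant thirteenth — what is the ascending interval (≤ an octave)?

minor third

The 5th of Esus2 is B; the 13th of F dominant thirteenth is D.
B up to D is 3 semitones, a half step narrower than a major third, so the interval is minor.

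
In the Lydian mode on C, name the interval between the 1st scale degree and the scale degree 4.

augmented fourth

The scale runs C D E F# G A B.
The 1st scale degree is C and the scale degree 4 is F#.
C up to F# is 6 semitones, a half step wider than a perfect fourth, so the interval is augmented.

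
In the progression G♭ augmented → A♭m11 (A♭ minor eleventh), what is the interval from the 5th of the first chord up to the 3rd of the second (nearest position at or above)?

d7

G♭ augmented has D as its 5th, and A♭m11 (A♭ minor eleventh) has C♭ as its 3rd.
From D to C♭: 9 semitones over a seventh = diminished.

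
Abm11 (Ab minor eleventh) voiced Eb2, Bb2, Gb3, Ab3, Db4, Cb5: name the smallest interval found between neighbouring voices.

Adjacent intervals: Eb2→Bb2 = perfect fifth; Bb2→Gb3 = minor sixth; Gb3→Ab3 = major second; Ab3→Db4 = perfect fourth; Db4→Cb5 = minor seventh.
The smallest is Gb3 to Ab3, a major second (2 semitones).

major 2nd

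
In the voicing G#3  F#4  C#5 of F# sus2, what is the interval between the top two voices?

perfect 5th

Those voices are F#4 and C#5.
Counting 5 letters and 7 half steps from F# gives a perfect fifth.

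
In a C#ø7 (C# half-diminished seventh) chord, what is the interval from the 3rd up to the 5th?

C#m7b5: C#, E, G, B.
3rd = E; 5th = G.
From E to G: 3 semitones over a third = minor.

minor third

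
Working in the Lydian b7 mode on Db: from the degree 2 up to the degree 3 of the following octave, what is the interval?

The scale runs Db Eb F G Ab Bb Cb.
So we need the interval from Eb up to F.
Eb up to F spans 9 letter names and 14 semitones — a major ninth.

M9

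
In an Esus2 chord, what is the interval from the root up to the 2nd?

Spelling the chord: E, F♯, B.
That puts E below F♯.
Counting 2 letters and 2 half steps from E gives a major second.

M2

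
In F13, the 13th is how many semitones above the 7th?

F13 (F dominant thirteenth): F, A, C, Eb, G, D.
Eb to D is a major seventh: 11 semitones.

11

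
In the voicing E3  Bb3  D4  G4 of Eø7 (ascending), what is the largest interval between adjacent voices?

diminished fifth

Adjacent intervals: E3→Bb3 = diminished fifth; Bb3→D4 = major third; D4→G4 = perfect fourth.
The largest is E3 to Bb3, a diminished fifth (6 semitones).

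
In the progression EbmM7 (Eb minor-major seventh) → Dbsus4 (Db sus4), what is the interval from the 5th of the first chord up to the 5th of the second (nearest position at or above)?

EbmM7 (Eb minor-major seventh) has Bb as its 5th, and Dbsus4 (Db sus4) has Ab as its 5th.
7 letter names make it a seventh; at 10 semitones (a half step narrower than major) the quality is minor.

minor 7th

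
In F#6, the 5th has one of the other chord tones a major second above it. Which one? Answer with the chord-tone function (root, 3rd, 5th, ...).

6th

The chord tones of F# major sixth are F#-A#-C#-D#.
The 5th is C#. A major second above C# is D#.
D# is the chord's 6th.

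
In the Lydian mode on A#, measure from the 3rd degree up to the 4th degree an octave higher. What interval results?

A# lydian: A# B# C## D## E# F## G##.
That puts C## below D##.
From C## to D## is 14 semitones, exactly the major ninth.

major 9th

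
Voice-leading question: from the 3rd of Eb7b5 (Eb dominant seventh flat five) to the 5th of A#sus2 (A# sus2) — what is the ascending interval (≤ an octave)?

augmented sixth

Eb7b5 (Eb dominant seventh flat five) has G as its 3rd, and A#sus2 (A# sus2) has E# as its 5th.
G up to E# is 10 semitones, a half step wider than a major sixth, so the interval is augmented.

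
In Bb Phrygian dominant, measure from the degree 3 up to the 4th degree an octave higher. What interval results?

Bb phrygian dominant: Bb Cb D Eb F Gb Ab.
The degree 3 is D and the degree 4 (up an octave) is Eb.
D up to Eb is 13 semitones, a half step narrower than a major ninth, so the interval is minor.

minor 9th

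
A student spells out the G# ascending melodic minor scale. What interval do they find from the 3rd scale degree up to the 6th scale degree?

Spelling the G# ascending melodic minor scale: G# A# B C# D# E# F##.
That puts B below E#.
B up to E# is 6 semitones, a half step wider than a perfect fourth, so the interval is augmented.

augmented fourth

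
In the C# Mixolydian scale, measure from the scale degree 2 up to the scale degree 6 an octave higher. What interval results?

perfect 12th

C# mixolydian: C# D# E# F# G# A# B.
The scale degree 2 is D# and the degree 6 (up an octave) is A#.
D# up to A# spans 12 letter names and 19 semitones — a perfect twelfth.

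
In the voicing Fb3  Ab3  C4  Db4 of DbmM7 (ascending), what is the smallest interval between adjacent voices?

Adjacent intervals: Fb3→Ab3 = major third; Ab3→C4 = major third; C4→Db4 = minor second.
The smallest is C4 to Db4, a minor second (1 semitone).

minor second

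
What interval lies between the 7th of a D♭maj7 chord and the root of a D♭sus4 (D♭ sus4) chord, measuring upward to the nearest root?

D♭maj7 has C as its 7th, and D♭sus4 (D♭ sus4) has D♭ as its root.
C up to D♭ is 1 semitone, a half step narrower than a major second, so the interval is minor.

minor 2nd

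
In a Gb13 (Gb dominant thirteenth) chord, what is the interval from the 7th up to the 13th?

M7

Spelling the chord: Gb Bb Db Fb Ab Eb.
7th = Fb; 13th = Eb.
From Fb to Eb is 11 semitones, exactly the major seventh.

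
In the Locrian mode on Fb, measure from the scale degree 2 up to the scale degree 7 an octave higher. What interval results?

The scale runs Fb Gbb Abb Bbb Cbb Dbb Ebb.
That puts Gbb below Ebb.
From Gbb to Ebb is 21 semitones, exactly the major thirteenth.

M13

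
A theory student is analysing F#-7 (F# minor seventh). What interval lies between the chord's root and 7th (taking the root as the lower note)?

F#-7 (F# minor seventh): F# A C# E.
Root = F#; 7th = E.
7 letter names make it a seventh; at 10 semitones (a half step narrower than major) the quality is minor.

minor seventh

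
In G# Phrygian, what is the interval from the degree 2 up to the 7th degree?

Spelling G# Phrygian: G# A B C# D# E F#.
Degree 2 = A; scale degree 7 = F#.
Counting 6 letters and 9 half steps from A gives a major sixth.

major sixth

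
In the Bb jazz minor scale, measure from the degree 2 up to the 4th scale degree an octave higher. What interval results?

minor tenth

Bb melodic minor: Bb C Db Eb F G A.
That puts C below Eb.
From C to Eb: 15 semitones over a tenth = minor.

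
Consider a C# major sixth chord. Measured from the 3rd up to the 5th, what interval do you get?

minor third

The chord tones of C# major sixth are C#-E#-G#-A#.
That puts E# below G#.
From E# to G#: 3 semitones over a third = minor.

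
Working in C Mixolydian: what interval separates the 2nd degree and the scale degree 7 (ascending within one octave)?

minor 6th

The scale runs C D E F G A Bb.
That puts D below Bb.
D up to Bb is 8 semitones, a half step narrower than a major sixth, so the interval is minor.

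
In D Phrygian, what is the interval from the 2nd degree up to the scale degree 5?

augmented fourth

Spelling D Phrygian: D E♭ F G A B♭ C.
So we need the interval from E♭ up to A.
From E♭ to A: 6 semitones over a fourth = augmented.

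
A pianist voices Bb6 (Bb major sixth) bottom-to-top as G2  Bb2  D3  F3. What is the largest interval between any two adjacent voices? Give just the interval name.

major 3rd

Adjacent intervals: G2→Bb2 = minor third; Bb2→D3 = major third; D3→F3 = minor third.
The largest is Bb2 to D3, a major third (4 semitones).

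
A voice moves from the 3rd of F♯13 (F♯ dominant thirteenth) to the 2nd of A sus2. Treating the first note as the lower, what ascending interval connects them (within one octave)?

minor second

The 3rd of F♯13 (F♯ dominant thirteenth) is A♯; the 2nd of A sus2 is B.
From A♯ to B: 1 semitone over a second = minor.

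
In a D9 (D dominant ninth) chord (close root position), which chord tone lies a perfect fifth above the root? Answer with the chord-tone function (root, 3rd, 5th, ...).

D dominant ninth is spelled D, F#, A, C, E.
The root is D. A perfect fifth above D is A.
A is the chord's 5th.

5th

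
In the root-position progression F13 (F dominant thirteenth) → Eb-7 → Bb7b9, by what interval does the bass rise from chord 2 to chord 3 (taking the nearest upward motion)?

The roots are Eb and Bb.
From Eb to Bb is 7 semitones, exactly the perfect fifth.

P5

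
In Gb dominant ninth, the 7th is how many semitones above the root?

10

Gb9: Gb-Bb-Db-Fb-Ab.
Gb to Fb is a minor seventh: 10 semitones.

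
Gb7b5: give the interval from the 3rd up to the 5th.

diminished 3rd

Gb7b5: Gb-Bb-Dbb-Fb.
That puts Bb below Dbb.
Bb up to Dbb is 2 semitones, a whole step narrower than a major third, so the interval is diminished.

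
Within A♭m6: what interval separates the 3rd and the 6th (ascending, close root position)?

Spelling the chord: A♭-C♭-E♭-F.
So we need the interval from C♭ up to F.
4 letter names make it a fourth; at 6 semitones (a half step wider than perfect) the quality is augmented.

augmented 4th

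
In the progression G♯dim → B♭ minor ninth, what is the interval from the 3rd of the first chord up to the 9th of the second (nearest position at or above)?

minor 2nd

The 3rd of G♯dim is B; the 9th of B♭ minor ninth is C.
B up to C is 1 semitone, a half step narrower than a major second, so the interval is minor.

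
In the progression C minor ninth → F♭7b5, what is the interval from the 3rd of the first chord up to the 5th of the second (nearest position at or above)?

diminished 6th

C minor ninth has E♭ as its 3rd, and F♭7b5 has C𝄫 as its 5th.
E♭ up to C𝄫 is 7 semitones, a whole step narrower than a major sixth, so the interval is diminished.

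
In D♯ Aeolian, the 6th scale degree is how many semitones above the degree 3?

5

The scale is D♯ E♯ F♯ G♯ A♯ B C♯.
F♯ up to B is a perfect fourth — 5 semitones.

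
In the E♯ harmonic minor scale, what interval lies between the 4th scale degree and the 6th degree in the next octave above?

m10

Spelling the E♯ harmonic minor scale: E♯ F𝄪 G♯ A♯ B♯ C♯ D𝄪.
That puts A♯ below C♯.
10 letter names make it a tenth; at 15 semitones (a half step narrower than major) the quality is minor.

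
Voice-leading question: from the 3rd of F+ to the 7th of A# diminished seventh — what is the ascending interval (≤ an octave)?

minor seventh

The 3rd of F+ is A; the 7th of A# diminished seventh is G.
7 letter names make it a seventh; at 10 semitones (a half step narrower than major) the quality is minor.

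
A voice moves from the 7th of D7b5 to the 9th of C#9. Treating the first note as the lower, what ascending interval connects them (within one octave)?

augmented second

D7b5 has C as its 7th, and C#9 has D# as its 9th.
From C to D#: 3 semitones over a second = augmented.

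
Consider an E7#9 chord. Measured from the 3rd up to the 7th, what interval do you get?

diminished 5th

The chord tones of E7#9 (E dominant seventh sharp nine) are E G♯ B D F𝄪.
So we need the interval from G♯ up to D.
5 letter names make it a fifth; at 6 semitones (a half step narrower than perfect) the quality is diminished.
That tritone between 3rd and 7th is what gives the dominant seventh its pull toward resolution.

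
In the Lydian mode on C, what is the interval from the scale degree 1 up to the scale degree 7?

The scale runs C D E F# G A B.
Scale degree 1 = C; 7th scale degree = B.
C up to B spans 7 letter names and 11 semitones — a major seventh.

major seventh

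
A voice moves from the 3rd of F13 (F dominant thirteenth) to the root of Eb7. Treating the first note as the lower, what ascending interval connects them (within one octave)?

F13 (F dominant thirteenth) has A as its 3rd, and Eb7 has Eb as its root.
5 letter names make it a fifth; at 6 semitones (a half step narrower than perfect) the quality is diminished.

diminished fifth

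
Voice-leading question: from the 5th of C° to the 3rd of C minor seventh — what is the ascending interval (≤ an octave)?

M6

The 5th of C° is G♭; the 3rd of C minor seventh is E♭.
Counting 6 letters and 9 half steps from G♭ gives a major sixth.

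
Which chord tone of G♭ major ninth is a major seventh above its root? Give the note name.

F

G♭maj9 is spelled G♭, B♭, D♭, F, A♭.
The root is G♭. A major seventh above G♭ is F.
F is the chord's 7th.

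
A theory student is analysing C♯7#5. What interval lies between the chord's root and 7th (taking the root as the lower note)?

Spelling the chord: C♯–E♯–G𝄪–B.
Root = C♯; 7th = B.
C♯ up to B is 10 semitones, a half step narrower than a major seventh, so the interval is minor.

minor seventh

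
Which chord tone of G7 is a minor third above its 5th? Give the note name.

G7 (G dominant seventh) is spelled G-B-D-F.
The 5th is D. A minor third above D is F.
F is the chord's 7th.

F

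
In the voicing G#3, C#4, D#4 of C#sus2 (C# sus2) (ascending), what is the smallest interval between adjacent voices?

major second

Adjacent intervals: G#3→C#4 = perfect fourth; C#4→D#4 = major second.
The smallest is C#4 to D#4, a major second (2 semitones).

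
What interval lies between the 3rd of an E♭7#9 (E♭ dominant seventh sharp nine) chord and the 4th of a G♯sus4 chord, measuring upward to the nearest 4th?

The 3rd of E♭7#9 (E♭ dominant seventh sharp nine) is G; the 4th of G♯sus4 is C♯.
4 letter names make it a fourth; at 6 semitones (a half step wider than perfect) the quality is augmented.

augmented 4th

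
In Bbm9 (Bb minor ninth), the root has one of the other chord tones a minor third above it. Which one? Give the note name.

Bbm9: Bb, Db, F, Ab, C.
The root is Bb. A minor third above Bb is Db.
Db is the chord's 3rd.

Db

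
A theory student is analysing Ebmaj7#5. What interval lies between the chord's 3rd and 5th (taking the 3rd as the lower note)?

Spelling the chord: Eb G B D.
The 3rd is G and the 5th is B.
Counting 3 letters and 4 half steps from G gives a major third.

major third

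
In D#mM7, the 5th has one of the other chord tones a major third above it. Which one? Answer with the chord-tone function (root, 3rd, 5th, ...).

D#mM7 is spelled D#, F#, A#, C##.
The 5th is A#. A major third above A# is C##.
C## is the chord's 7th.

7th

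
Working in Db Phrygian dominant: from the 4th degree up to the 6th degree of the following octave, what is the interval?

Db phrygian dominant: Db Ebb F Gb Ab Bbb Cb.
The 4th degree is Gb and the 6th degree (up an octave) is Bbb.
Gb up to Bbb is 15 semitones, a half step narrower than a major tenth, so the interval is minor.

minor tenth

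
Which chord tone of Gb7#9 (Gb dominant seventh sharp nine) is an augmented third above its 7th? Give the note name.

Spelling the chord: Gb-Bb-Db-Fb-A.
The 7th is Fb. An augmented third above Fb is A.
A is the chord's 9th.

A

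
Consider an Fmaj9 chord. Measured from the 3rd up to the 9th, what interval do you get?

Fmaj9: F, A, C, E, G.
The 3rd is A and the 9th is G.
7 letter names make it a seventh; at 10 semitones (a half step narrower than major) the quality is minor.

m7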